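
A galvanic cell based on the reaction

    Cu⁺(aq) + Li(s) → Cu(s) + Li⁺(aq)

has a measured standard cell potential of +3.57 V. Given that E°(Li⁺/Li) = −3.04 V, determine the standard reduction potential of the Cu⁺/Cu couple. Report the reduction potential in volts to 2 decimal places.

In the reaction as written the Cu⁺/Cu couple is reduced (cathode) and Li⁺/Li is oxidized (anode), so E°cell = E°(Cu⁺/Cu) − E°(Li⁺/Li).
E°(Cu⁺/Cu) = E°cell + E°(anode) = +3.57 + (−3.04) = +0.53 V.

+0.53 V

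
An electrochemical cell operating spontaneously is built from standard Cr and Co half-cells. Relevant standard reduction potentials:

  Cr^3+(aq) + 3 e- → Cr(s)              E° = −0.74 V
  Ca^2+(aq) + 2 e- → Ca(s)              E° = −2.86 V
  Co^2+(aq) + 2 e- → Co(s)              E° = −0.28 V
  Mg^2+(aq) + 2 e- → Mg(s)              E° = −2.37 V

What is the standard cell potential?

+0.46 V

The Co²⁺/Co couple has the higher E°, so Co ion is reduced (cathode) and Cr is oxidized (anode).
E°cell = E°(cathode) − E°(anode) = −0.28 − (−0.74) = +0.46 V.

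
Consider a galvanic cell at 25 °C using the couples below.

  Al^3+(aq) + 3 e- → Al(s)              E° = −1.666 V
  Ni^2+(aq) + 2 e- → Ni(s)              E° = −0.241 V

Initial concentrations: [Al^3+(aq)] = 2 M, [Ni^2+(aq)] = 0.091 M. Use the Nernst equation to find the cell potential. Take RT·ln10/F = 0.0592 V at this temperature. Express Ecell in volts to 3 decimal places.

The Ni²⁺/Ni couple has the more positive E°, so it is the cathode; Al³⁺/Al is the anode.
The standard potential is −0.241 − (−1.666) = +1.425 V and the balanced reaction transfers n = 6 electrons.
Balancing gives 3 Ni^2+(aq) + 2 Al(s) → 3 Ni(s) + 2 Al^3+(aq); hence Q = [Al^3+(aq)]^2 / [Ni^2+(aq)]^3 = 5.31×10^3 (log Q = 3.725).
By the Nernst equation, E = +1.425 − (0.0592/6)·(3.725) = +1.388 V.

+1.388 V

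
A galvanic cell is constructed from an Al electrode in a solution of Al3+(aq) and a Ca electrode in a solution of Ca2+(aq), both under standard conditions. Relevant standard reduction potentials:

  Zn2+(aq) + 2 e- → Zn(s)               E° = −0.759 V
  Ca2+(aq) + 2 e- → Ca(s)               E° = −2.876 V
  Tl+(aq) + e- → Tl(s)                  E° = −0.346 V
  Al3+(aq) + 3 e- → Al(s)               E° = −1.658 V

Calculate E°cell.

Of the two couples in this cell, the one with the more positive reduction potential is reduced at the cathode: here that is Al³⁺/Al (−1.658 V); Ca²⁺/Ca (−2.876 V) is the anode.
E°cell = E°(cathode) − E°(anode) = −1.658 − (−2.876) = +1.218 V.

+1.218 V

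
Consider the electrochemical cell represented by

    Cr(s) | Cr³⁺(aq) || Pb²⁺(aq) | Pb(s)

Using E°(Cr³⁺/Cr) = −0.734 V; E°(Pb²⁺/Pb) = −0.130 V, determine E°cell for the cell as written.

By convention the left-hand electrode in cell notation is the anode (oxidation) and the right-hand electrode is the cathode (reduction).
E°cell = E°(right) − E°(left) = −0.130 − (−0.734) = +0.604 V.

+0.604 V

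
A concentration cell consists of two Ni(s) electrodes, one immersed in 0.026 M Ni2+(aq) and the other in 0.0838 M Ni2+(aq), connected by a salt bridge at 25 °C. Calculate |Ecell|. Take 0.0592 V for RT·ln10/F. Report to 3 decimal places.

0.015 V

For a concentration cell E°cell = 0, since both electrodes use the same couple.
The compartment with the higher Ni2+(aq) concentration (0.0838 M) acts as the cathode; ions are reduced there and produced at the dilute (0.026 M) anode.
With n = 2, Ecell = −(0.0592/2)·log([dilute]/[conc]) = −(0.0592/2)·log(0.026/0.0838) = +0.015 V.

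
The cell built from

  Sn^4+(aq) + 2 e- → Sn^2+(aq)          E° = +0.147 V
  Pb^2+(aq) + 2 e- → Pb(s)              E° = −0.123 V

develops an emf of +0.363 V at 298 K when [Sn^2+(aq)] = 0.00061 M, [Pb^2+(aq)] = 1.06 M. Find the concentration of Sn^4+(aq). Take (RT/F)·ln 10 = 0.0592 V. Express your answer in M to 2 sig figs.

Sn⁴⁺/Sn²⁺ is the cathode (higher E°); E°cell = +0.147 − (−0.123) = +0.270 V with n = 2.
Rearranging E = E° − (0.0592/n)·log Q gives log Q = 2(+0.270 − (+0.363))/0.0592 = −3.142.
The balanced reaction is Sn^4+(aq) + Pb(s) → Sn^2+(aq) + Pb^2+(aq), so Q = ([Sn^2+(aq)]·[Pb^2+(aq)]) / [Sn^4+(aq)].
Isolating [Sn^4+(aq)] in Q = 10^{−3.142} yields log [Sn^4+(aq)] = −0.047, i.e. 0.90 M.

0.90 M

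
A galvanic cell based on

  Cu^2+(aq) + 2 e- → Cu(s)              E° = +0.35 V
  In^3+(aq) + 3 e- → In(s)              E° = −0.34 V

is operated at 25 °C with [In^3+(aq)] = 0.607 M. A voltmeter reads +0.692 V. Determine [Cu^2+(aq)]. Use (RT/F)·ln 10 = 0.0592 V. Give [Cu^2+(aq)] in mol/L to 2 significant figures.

0.84 M

Cu²⁺/Cu is the cathode (higher E°); E°cell = +0.35 − (−0.34) = +0.69 V with n = 6.
Since E = E° − (0.0592/n)·log Q, log Q = n(E° − E)/0.0592 = −0.203.
The balanced reaction is 3 Cu^2+(aq) + 2 In(s) → 3 Cu(s) + 2 In^3+(aq), so Q = [In^3+(aq)]^2 / [Cu^2+(aq)]^3.
Substituting the known concentrations and solving, log [Cu^2+(aq)] = −0.077 and [Cu^2+(aq)] = 0.84 M.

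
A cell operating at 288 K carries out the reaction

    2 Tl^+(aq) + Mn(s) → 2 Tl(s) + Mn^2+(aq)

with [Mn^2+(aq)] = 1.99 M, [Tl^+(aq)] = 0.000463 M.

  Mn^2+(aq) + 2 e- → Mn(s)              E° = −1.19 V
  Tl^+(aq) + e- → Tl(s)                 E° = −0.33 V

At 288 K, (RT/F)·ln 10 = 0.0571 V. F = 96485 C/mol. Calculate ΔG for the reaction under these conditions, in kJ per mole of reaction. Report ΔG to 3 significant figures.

−128 kJ/mol

E°cell = −0.33 − (−1.19) = +0.86 V; the balanced reaction transfers n = 2 electrons.
Here Q = [Mn^2+(aq)] / [Tl^+(aq)]^2 = 9.28×10^6 (log Q = 6.968), giving E = +0.86 − (0.0571/2)·(6.968) = +0.6611 V.
ΔG = −nFE = −(2)(96485)(+0.6611) J/mol = −128 kJ/mol.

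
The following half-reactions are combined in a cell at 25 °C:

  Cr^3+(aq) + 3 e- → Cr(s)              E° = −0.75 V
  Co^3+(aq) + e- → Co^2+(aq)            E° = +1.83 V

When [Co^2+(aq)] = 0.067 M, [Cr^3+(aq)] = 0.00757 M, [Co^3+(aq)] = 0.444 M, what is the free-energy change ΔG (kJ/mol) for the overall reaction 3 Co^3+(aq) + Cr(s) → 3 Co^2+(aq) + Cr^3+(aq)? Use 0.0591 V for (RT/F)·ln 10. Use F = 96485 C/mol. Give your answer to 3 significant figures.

The standard cell potential is +1.83 − (−0.75) = +2.58 V, with n = 3 electrons in the balanced equation.
Here Q = ([Co^2+(aq)]^3·[Cr^3+(aq)]) / [Co^3+(aq)]^3 = 2.6×10^−5 (log Q = −4.585), giving E = +2.58 − (0.0591/3)·(−4.585) = +2.6703 V.
Then ΔG = −nFE = −3 × 96485 × +2.6703 J/mol = −773 kJ/mol.

−773 kJ/mol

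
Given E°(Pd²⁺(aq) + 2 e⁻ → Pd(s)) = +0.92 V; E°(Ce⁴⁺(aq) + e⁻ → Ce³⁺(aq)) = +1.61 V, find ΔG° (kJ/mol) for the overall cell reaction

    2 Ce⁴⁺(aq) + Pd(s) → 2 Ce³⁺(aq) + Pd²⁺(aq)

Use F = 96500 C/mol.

In the reaction as written Ce⁴⁺(aq) is reduced, so the Ce⁴⁺/Ce³⁺ couple is the cathode and Pd²⁺/Pd is the anode.
E°cell = +1.61 − (+0.92) = +0.69 V; balancing electrons gives n = 2.
ΔG° = −nFE°cell = −(2)(96500)(+0.69) J/mol = −133 kJ/mol.

−133 kJ/mol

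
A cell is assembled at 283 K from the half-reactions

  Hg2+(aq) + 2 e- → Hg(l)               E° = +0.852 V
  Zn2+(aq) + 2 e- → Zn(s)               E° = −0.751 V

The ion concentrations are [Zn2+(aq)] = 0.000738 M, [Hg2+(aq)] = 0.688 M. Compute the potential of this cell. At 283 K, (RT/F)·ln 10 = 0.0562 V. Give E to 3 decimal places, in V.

Hg²⁺/Hg is reduced (cathode, E° = +0.852 V) and Zn²⁺/Zn is oxidized (anode).
The standard potential is +0.852 − (−0.751) = +1.603 V and the balanced reaction transfers n = 2 electrons.
The balanced reaction is Hg2+(aq) + Zn(s) → Hg(l) + Zn2+(aq), so Q = [Zn2+(aq)] / [Hg2+(aq)] = 0.00107 and log Q = −2.970.
Applying E = E° − (RT ln10/nF)·log Q gives +1.603 − (0.0562/2)(−2.970) = +1.686 V.

+1.686 V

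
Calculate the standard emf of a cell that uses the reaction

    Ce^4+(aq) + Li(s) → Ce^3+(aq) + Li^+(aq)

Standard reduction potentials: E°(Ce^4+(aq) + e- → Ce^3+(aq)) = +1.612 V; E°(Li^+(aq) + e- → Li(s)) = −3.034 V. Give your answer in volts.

In the reaction as written, Ce^4+(aq) is reduced (cathode) and Li^+(aq) is produced by oxidation at the anode.
E°cell = E°(cathode) − E°(anode) = +1.612 − (−3.034) = +4.646 V.

+4.646 V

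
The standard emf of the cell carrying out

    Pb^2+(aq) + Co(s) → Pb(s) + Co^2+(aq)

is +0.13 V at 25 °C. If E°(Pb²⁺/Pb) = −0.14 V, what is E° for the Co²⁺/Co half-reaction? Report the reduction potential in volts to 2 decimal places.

−0.27 V

In the reaction as written the Pb²⁺/Pb couple is reduced (cathode) and Co²⁺/Co is oxidized (anode), so E°cell = E°(Pb²⁺/Pb) − E°(Co²⁺/Co).
E°(Co²⁺/Co) = E°(cathode) − E°cell = −0.14 − (+0.13) = −0.27 V.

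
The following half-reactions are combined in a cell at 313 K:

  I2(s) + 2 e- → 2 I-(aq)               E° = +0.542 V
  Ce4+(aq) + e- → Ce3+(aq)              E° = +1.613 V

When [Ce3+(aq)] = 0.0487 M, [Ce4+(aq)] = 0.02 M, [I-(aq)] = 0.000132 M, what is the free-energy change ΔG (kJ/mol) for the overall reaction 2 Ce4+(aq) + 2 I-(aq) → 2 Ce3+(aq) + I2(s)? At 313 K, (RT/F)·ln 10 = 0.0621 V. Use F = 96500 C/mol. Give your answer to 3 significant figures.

The standard cell potential is +1.613 − (+0.542) = +1.071 V, with n = 2 electrons in the balanced equation.
Q = [Ce3+(aq)]^2 / ([Ce4+(aq)]^2·[I-(aq)]^2) = 3.4×10^8, so log Q = 8.532 and E = +1.071 − (0.0621/2)(8.532) = +0.8061 V.
Finally ΔG = −nFE = −(2)(96500 C/mol)(+0.8061 V) = −156 kJ/mol.

−156 kJ/mol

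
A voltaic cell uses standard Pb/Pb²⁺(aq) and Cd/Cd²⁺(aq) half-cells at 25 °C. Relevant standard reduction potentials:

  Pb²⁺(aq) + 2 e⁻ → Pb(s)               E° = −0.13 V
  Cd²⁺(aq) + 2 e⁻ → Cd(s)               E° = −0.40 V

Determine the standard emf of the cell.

The Pb²⁺/Pb couple has the higher E°, so Pb ion is reduced (cathode) and Cd is oxidized (anode).
E°cell = E°(cathode) − E°(anode) = −0.13 − (−0.40) = +0.27 V.

+0.27 V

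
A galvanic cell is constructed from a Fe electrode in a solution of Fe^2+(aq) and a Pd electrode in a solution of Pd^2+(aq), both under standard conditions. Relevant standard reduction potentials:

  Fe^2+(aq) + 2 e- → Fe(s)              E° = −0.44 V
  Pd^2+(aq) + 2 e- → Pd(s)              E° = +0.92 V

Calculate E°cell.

+1.36 V

Of the two couples in this cell, the one with the more positive reduction potential is reduced at the cathode: here that is Pd²⁺/Pd (+0.92 V); Fe²⁺/Fe (−0.44 V) is the anode.
E°cell = E°(cathode) − E°(anode) = +0.92 − (−0.44) = +1.36 V.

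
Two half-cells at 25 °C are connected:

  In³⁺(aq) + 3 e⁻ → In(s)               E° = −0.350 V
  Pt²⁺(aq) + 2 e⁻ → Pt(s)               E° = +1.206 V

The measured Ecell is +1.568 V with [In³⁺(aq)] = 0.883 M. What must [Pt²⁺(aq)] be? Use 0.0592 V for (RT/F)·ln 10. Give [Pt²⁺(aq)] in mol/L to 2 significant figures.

2.3 M

The Pt²⁺/Pt couple has the larger reduction potential, so it is the cathode: E°cell = +1.206 − (−0.350) = +1.556 V and n = 6.
From the Nernst equation, log Q = n(E° − E)/0.0592 = 6·(+1.556 − (+1.568))/0.0592 = −1.216.
For 3 Pt²⁺(aq) + 2 In(s) → 3 Pt(s) + 2 In³⁺(aq), the reaction quotient is Q = [In³⁺(aq)]^2 / [Pt²⁺(aq)]^3.
Isolating [Pt²⁺(aq)] in Q = 10^{−1.216} yields log [Pt²⁺(aq)] = 0.369, i.e. 2.3 M.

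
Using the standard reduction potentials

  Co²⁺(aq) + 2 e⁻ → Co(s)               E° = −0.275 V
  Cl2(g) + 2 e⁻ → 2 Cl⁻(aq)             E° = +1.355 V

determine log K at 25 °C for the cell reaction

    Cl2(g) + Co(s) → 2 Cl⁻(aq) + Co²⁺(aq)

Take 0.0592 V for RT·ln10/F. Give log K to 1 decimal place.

The Cl₂/Cl⁻ couple is reduced (cathode); E°cell = +1.355 − (−0.275) = +1.630 V with n = 2.
At equilibrium E = 0, so log K = nE°cell / 0.0592 = (2)(+1.630) / 0.0592 = 55.1.

log K = 55.1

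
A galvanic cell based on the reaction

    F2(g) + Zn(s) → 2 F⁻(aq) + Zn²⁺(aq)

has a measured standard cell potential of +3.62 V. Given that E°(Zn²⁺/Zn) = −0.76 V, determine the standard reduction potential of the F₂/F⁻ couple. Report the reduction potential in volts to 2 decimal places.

+2.86 V

In the reaction as written the F₂/F⁻ couple is reduced (cathode) and Zn²⁺/Zn is oxidized (anode), so E°cell = E°(F₂/F⁻) − E°(Zn²⁺/Zn).
E°(F₂/F⁻) = E°cell + E°(anode) = +3.62 + (−0.76) = +2.86 V.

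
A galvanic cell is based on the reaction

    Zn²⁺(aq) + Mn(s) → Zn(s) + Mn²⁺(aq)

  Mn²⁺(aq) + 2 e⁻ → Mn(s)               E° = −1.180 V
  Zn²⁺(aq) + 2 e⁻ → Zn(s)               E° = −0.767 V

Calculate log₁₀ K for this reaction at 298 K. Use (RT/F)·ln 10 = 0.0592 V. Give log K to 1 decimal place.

log K = 14.0

The Zn²⁺/Zn couple is reduced (cathode); E°cell = −0.767 − (−1.180) = +0.413 V with n = 2.
At equilibrium E = 0, so log K = nE°cell / 0.0592 = (2)(+0.413) / 0.0592 = 14.0.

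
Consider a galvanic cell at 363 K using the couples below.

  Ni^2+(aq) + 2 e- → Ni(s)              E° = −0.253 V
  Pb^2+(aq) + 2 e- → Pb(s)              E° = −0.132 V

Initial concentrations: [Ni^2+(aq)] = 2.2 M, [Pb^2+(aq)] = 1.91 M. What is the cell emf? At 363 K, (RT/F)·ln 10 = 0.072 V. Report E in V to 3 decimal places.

+0.119 V

Since E°(Pb²⁺/Pb) > E°(Ni²⁺/Ni), Pb²⁺/Pb serves as the cathode.
E°cell = −0.132 − (−0.253) = +0.121 V, with n = 2 electrons transferred.
Balancing gives Pb^2+(aq) + Ni(s) → Pb(s) + Ni^2+(aq); hence Q = [Ni^2+(aq)] / [Pb^2+(aq)] = 1.15 (log Q = 0.061).
Applying E = E° − (RT ln10/nF)·log Q gives +0.121 − (0.072/2)(0.061) = +0.119 V.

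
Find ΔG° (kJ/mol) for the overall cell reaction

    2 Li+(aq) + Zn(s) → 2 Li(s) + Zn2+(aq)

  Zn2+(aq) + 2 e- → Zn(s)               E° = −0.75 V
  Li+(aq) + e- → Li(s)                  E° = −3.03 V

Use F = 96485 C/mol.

+440 kJ/mol

In the reaction as written Li+(aq) is reduced, so the Li⁺/Li couple is the cathode and Zn²⁺/Zn is the anode.
E°cell = −3.03 − (−0.75) = −2.28 V; balancing electrons gives n = 2.
ΔG° = −nFE°cell = −(2)(96485)(−2.28) J/mol = +440 kJ/mol.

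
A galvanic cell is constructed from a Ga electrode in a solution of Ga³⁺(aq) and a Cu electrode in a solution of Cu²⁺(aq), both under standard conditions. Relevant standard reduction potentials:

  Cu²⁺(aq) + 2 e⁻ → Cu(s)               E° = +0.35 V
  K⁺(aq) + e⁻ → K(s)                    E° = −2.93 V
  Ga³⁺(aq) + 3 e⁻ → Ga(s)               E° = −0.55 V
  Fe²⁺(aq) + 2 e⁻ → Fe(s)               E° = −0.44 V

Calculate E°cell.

+0.90 V

The Cu²⁺/Cu couple has the higher E°, so Cu ion is reduced (cathode) and Ga is oxidized (anode).
E°cell = E°(cathode) − E°(anode) = +0.35 − (−0.55) = +0.90 V.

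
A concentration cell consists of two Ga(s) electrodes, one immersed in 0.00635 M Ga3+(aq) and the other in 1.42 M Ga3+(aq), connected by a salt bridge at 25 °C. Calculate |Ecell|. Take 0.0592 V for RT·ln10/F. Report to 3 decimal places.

For a concentration cell E°cell = 0, since both electrodes use the same couple.
The compartment with the higher Ga3+(aq) concentration (1.42 M) acts as the cathode; ions are reduced there and produced at the dilute (0.00635 M) anode.
With n = 3, Ecell = −(0.0592/3)·log([dilute]/[conc]) = −(0.0592/3)·log(0.00635/1.42) = +0.046 V.

0.046 V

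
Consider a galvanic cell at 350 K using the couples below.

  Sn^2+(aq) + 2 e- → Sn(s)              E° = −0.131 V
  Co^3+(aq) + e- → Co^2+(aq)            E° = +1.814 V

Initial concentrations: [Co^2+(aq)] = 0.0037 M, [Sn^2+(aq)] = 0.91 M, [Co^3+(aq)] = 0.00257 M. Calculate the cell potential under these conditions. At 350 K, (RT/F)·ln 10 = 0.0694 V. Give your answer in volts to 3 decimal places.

+1.935 V

The Co³⁺/Co²⁺ couple has the more positive E°, so it is the cathode; Sn²⁺/Sn is the anode.
E°cell = +1.814 − (−0.131) = +1.945 V, with n = 2 electrons transferred.
Balancing gives 2 Co^3+(aq) + Sn(s) → 2 Co^2+(aq) + Sn^2+(aq); hence Q = ([Co^2+(aq)]^2·[Sn^2+(aq)]) / [Co^3+(aq)]^2 = 1.89 (log Q = 0.276).
Applying E = E° − (RT ln10/nF)·log Q gives +1.945 − (0.0694/2)(0.276) = +1.935 V.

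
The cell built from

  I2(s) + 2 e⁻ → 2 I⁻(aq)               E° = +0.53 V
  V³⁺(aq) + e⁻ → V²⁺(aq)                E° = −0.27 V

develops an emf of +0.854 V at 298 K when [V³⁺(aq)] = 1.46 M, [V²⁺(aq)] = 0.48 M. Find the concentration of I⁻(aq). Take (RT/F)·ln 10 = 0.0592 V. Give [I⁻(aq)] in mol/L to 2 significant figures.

With I₂/I⁻ at the cathode and V³⁺/V²⁺ at the anode, E°cell = +0.53 − (−0.27) = +0.80 V (n = 2).
Rearranging E = E° − (0.0592/n)·log Q gives log Q = 2(+0.80 − (+0.854))/0.0592 = −1.824.
For I2(s) + 2 V²⁺(aq) → 2 I⁻(aq) + 2 V³⁺(aq), the reaction quotient is Q = ([I⁻(aq)]^2·[V³⁺(aq)]^2) / [V²⁺(aq)]^2.
Solving for the unknown gives log [I⁻(aq)] = −1.395, so [I⁻(aq)] ≈ 0.040 M.

0.040 M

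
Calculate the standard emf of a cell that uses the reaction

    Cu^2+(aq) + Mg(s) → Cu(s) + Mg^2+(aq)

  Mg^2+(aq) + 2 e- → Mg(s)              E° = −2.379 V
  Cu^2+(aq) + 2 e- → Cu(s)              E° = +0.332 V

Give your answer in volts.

+2.711 V

In the reaction as written, Cu^2+(aq) is reduced (cathode) and Mg^2+(aq) is produced by oxidation at the anode.
E°cell = E°(cathode) − E°(anode) = +0.332 − (−2.379) = +2.711 V.
The positive value indicates the reaction is spontaneous as written.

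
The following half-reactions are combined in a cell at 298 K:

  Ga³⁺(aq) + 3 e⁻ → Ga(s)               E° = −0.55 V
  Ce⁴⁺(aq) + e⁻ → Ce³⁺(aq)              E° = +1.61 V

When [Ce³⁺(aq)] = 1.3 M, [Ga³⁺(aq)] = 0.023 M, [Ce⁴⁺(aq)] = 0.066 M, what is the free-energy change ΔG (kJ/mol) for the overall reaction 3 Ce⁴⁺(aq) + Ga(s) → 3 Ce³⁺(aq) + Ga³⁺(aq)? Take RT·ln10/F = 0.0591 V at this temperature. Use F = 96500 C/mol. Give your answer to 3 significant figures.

The standard cell potential is +1.61 − (−0.55) = +2.16 V, with n = 3 electrons in the balanced equation.
The reaction quotient is ([Ce³⁺(aq)]^3·[Ga³⁺(aq)]) / [Ce⁴⁺(aq)]^3 = 176; by Nernst, E = +2.16 − (0.0591/3)(2.245) = +2.1158 V.
Finally ΔG = −nFE = −(3)(96500 C/mol)(+2.1158 V) = −613 kJ/mol.

−613 kJ/mol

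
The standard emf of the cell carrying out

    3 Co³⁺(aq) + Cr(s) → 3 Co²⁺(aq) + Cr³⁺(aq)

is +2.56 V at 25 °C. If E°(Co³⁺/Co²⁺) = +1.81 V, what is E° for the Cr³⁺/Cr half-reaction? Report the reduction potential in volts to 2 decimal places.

−0.75 V

In the reaction as written the Co³⁺/Co²⁺ couple is reduced (cathode) and Cr³⁺/Cr is oxidized (anode), so E°cell = E°(Co³⁺/Co²⁺) − E°(Cr³⁺/Cr).
E°(Cr³⁺/Cr) = E°(cathode) − E°cell = +1.81 − (+2.56) = −0.75 V.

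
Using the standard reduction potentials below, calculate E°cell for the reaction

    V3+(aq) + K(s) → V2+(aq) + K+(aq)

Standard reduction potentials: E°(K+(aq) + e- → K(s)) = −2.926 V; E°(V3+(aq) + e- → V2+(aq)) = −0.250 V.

In the reaction as written, V3+(aq) is reduced (cathode) and K+(aq) is produced by oxidation at the anode.
E°cell = E°(cathode) − E°(anode) = −0.250 − (−2.926) = +2.676 V.
The positive value indicates the reaction is spontaneous as written.

+2.676 V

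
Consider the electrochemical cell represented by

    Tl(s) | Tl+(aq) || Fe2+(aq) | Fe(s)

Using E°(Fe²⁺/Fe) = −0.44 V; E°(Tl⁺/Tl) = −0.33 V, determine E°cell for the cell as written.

By convention the left-hand electrode in cell notation is the anode (oxidation) and the right-hand electrode is the cathode (reduction).
E°cell = E°(right) − E°(left) = −0.44 − (−0.33) = −0.11 V.
The negative sign shows that, as written, the cell would require an external voltage to drive the reaction.

−0.11 V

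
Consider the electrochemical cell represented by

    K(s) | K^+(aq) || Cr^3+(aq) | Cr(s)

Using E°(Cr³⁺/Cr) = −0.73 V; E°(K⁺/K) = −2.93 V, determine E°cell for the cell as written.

By convention the left-hand electrode in cell notation is the anode (oxidation) and the right-hand electrode is the cathode (reduction).
E°cell = E°(right) − E°(left) = −0.73 − (−2.93) = +2.20 V.

+2.20 V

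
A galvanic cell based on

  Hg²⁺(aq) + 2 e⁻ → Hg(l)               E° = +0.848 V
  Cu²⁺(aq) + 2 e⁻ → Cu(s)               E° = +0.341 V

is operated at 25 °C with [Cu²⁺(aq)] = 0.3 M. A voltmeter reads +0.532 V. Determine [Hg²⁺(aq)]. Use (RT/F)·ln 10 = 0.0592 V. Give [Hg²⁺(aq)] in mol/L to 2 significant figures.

2.1 M

The Hg²⁺/Hg couple has the larger reduction potential, so it is the cathode: E°cell = +0.848 − (+0.341) = +0.507 V and n = 2.
Since E = E° − (0.0592/n)·log Q, log Q = n(E° − E)/0.0592 = −0.845.
For Hg²⁺(aq) + Cu(s) → Hg(l) + Cu²⁺(aq), the reaction quotient is Q = [Cu²⁺(aq)] / [Hg²⁺(aq)].
Substituting the known concentrations and solving, log [Hg²⁺(aq)] = 0.322 and [Hg²⁺(aq)] = 2.1 M.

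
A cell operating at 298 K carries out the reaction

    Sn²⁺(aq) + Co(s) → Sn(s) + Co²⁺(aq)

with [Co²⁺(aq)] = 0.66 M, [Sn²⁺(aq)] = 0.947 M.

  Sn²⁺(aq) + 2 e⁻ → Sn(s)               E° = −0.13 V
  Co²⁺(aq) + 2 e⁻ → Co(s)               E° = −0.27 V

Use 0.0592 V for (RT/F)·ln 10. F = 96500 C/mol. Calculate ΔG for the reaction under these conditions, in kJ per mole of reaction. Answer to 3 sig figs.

−27.9 kJ/mol

With Sn²⁺/Sn reduced at the cathode, E°cell = −0.13 − (−0.27) = +0.14 V and n = 2.
The reaction quotient is [Co²⁺(aq)] / [Sn²⁺(aq)] = 0.697; by Nernst, E = +0.14 − (0.0592/2)(−0.157) = +0.1446 V.
ΔG = −nFE = −(2)(96500)(+0.1446) J/mol = −27.9 kJ/mol.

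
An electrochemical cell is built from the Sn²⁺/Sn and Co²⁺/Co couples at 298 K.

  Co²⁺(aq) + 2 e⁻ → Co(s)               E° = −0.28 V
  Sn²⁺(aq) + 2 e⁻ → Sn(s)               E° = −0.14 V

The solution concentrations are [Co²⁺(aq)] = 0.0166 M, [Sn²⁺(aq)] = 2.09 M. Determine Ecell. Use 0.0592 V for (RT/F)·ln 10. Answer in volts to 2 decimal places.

+0.20 V

The Sn²⁺/Sn couple has the more positive E°, so it is the cathode; Co²⁺/Co is the anode.
The standard potential is −0.14 − (−0.28) = +0.14 V and the balanced reaction transfers n = 2 electrons.
The balanced reaction is Sn²⁺(aq) + Co(s) → Sn(s) + Co²⁺(aq), so Q = [Co²⁺(aq)] / [Sn²⁺(aq)] = 0.00794 and log Q = −2.100.
E = E° − (0.0592/n)·log Q = +0.14 − (0.0592/2)(−2.100) = +0.20 V.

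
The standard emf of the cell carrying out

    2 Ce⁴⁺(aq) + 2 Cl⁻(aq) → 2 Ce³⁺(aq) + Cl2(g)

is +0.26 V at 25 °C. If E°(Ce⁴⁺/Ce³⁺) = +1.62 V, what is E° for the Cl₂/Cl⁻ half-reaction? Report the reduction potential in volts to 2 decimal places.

+1.36 V

In the reaction as written the Ce⁴⁺/Ce³⁺ couple is reduced (cathode) and Cl₂/Cl⁻ is oxidized (anode), so E°cell = E°(Ce⁴⁺/Ce³⁺) − E°(Cl₂/Cl⁻).
E°(Cl₂/Cl⁻) = E°(cathode) − E°cell = +1.62 − (+0.26) = +1.36 V.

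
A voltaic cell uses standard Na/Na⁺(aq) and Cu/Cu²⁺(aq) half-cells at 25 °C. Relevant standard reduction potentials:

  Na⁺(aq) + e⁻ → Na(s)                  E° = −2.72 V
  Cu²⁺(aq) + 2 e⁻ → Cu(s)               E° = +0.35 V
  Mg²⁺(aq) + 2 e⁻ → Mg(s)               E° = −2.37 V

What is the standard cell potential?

+3.07 V

The Cu²⁺/Cu couple has the higher E°, so Cu ion is reduced (cathode) and Na is oxidized (anode).
E°cell = E°(cathode) − E°(anode) = +0.35 − (−2.72) = +3.07 V.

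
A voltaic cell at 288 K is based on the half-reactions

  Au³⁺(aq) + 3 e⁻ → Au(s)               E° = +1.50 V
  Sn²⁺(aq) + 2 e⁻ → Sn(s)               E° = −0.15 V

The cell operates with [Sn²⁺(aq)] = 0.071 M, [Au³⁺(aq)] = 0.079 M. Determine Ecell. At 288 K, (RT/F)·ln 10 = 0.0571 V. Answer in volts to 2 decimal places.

Since E°(Au³⁺/Au) > E°(Sn²⁺/Sn), Au³⁺/Au serves as the cathode.
E°cell = +1.50 − (−0.15) = +1.65 V, with n = 6 electrons transferred.
The balanced reaction is 2 Au³⁺(aq) + 3 Sn(s) → 2 Au(s) + 3 Sn²⁺(aq), so Q = [Sn²⁺(aq)]^3 / [Au³⁺(aq)]^2 = 0.0573 and log Q = −1.241.
Applying E = E° − (RT ln10/nF)·log Q gives +1.65 − (0.0571/6)(−1.241) = +1.66 V.

+1.66 V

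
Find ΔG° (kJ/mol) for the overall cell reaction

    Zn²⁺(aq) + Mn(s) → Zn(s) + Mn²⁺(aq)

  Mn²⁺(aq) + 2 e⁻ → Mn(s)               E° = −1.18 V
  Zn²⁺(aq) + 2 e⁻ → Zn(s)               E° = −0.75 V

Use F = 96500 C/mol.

−83.0 kJ/mol

In the reaction as written Zn²⁺(aq) is reduced, so the Zn²⁺/Zn couple is the cathode and Mn²⁺/Mn is the anode.
E°cell = −0.75 − (−1.18) = +0.43 V; balancing electrons gives n = 2.
ΔG° = −nFE°cell = −(2)(96500)(+0.43) J/mol = −83.0 kJ/mol.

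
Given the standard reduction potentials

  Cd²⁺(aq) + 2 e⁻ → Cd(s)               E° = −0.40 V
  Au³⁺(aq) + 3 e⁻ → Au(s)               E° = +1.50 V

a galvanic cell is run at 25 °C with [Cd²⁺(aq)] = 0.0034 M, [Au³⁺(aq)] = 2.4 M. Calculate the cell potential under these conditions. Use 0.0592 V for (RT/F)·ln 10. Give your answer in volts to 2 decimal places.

+1.98 V

Since E°(Au³⁺/Au) > E°(Cd²⁺/Cd), Au³⁺/Au serves as the cathode.
E°cell = E°cat − E°an = +1.50 − (−0.40) = +1.90 V; n = 6.
For the overall reaction 2 Au³⁺(aq) + 3 Cd(s) → 2 Au(s) + 3 Cd²⁺(aq), Q = [Cd²⁺(aq)]^3 / [Au³⁺(aq)]^2 = 6.82×10^−9, giving log Q = −8.166.
E = E° − (0.0592/n)·log Q = +1.90 − (0.0592/6)(−8.166) = +1.98 V.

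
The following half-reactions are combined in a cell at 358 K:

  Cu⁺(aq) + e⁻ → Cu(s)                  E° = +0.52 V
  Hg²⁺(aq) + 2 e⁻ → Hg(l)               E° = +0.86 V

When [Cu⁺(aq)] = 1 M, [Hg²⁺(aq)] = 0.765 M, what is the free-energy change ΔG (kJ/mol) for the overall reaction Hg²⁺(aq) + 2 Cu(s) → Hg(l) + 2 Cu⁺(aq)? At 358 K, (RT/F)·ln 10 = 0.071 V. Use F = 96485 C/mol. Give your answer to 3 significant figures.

−64.8 kJ/mol

With Hg²⁺/Hg reduced at the cathode, E°cell = +0.86 − (+0.52) = +0.34 V and n = 2.
The reaction quotient is [Cu⁺(aq)]^2 / [Hg²⁺(aq)] = 1.31; by Nernst, E = +0.34 − (0.071/2)(0.116) = +0.3359 V.
Then ΔG = −nFE = −2 × 96485 × +0.3359 J/mol = −64.8 kJ/mol.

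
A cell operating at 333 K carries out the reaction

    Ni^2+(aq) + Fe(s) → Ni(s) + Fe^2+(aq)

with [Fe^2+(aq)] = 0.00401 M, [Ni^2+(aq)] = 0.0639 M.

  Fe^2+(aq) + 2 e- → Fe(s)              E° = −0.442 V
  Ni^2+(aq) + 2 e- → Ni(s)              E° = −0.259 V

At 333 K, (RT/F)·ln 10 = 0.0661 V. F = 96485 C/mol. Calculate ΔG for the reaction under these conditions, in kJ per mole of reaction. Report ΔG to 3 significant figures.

−43.0 kJ/mol

The standard cell potential is −0.259 − (−0.442) = +0.183 V, with n = 2 electrons in the balanced equation.
The reaction quotient is [Fe^2+(aq)] / [Ni^2+(aq)] = 0.0628; by Nernst, E = +0.183 − (0.0661/2)(−1.202) = +0.2227 V.
Then ΔG = −nFE = −2 × 96485 × +0.2227 J/mol = −43.0 kJ/mol.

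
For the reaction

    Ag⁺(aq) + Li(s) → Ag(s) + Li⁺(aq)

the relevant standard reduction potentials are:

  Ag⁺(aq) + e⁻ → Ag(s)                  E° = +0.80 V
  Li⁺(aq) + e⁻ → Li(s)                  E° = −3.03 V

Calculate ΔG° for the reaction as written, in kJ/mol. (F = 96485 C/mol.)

In the reaction as written Ag⁺(aq) is reduced, so the Ag⁺/Ag couple is the cathode and Li⁺/Li is the anode.
E°cell = +0.80 − (−3.03) = +3.83 V; balancing electrons gives n = 1.
ΔG° = −nFE°cell = −(1)(96485)(+3.83) J/mol = −370 kJ/mol.

−370 kJ/mol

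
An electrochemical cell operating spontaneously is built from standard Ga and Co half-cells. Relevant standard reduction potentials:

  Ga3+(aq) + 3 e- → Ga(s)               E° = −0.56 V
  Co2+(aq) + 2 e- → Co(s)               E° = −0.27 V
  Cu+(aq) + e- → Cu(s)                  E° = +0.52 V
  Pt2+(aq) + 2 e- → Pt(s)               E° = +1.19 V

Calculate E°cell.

Of the two couples in this cell, the one with the more positive reduction potential is reduced at the cathode: here that is Co²⁺/Co (−0.27 V); Ga³⁺/Ga (−0.56 V) is the anode.
E°cell = E°(cathode) − E°(anode) = −0.27 − (−0.56) = +0.29 V.

+0.29 V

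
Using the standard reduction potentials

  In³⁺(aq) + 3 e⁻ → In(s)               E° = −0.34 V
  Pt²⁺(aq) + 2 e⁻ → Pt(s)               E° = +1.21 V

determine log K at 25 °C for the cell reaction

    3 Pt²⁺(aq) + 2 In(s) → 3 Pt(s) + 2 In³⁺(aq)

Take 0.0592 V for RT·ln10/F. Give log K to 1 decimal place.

log K = 157.1

The Pt²⁺/Pt couple is reduced (cathode); E°cell = +1.21 − (−0.34) = +1.55 V with n = 6.
At equilibrium E = 0, so log K = nE°cell / 0.0592 = (6)(+1.55) / 0.0592 = 157.1.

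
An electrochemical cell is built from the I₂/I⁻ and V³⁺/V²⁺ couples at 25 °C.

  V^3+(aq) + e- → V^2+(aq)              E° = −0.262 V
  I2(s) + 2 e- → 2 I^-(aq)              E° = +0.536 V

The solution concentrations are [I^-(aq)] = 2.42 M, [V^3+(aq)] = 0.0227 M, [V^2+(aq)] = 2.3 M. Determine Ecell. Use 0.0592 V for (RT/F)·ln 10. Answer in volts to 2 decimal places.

+0.89 V

The I₂/I⁻ couple has the more positive E°, so it is the cathode; V³⁺/V²⁺ is the anode.
The standard potential is +0.536 − (−0.262) = +0.798 V and the balanced reaction transfers n = 2 electrons.
For the overall reaction I2(s) + 2 V^2+(aq) → 2 I^-(aq) + 2 V^3+(aq), Q = ([I^-(aq)]^2·[V^3+(aq)]^2) / [V^2+(aq)]^2 = 0.00057, giving log Q = −3.244.
Applying E = E° − (RT ln10/nF)·log Q gives +0.798 − (0.0592/2)(−3.244) = +0.89 V.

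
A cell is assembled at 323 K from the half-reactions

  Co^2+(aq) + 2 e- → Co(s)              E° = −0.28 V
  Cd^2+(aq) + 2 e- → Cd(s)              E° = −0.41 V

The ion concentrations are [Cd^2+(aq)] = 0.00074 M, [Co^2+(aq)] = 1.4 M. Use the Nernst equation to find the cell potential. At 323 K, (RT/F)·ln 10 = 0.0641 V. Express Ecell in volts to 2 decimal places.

Since E°(Co²⁺/Co) > E°(Cd²⁺/Cd), Co²⁺/Co serves as the cathode.
E°cell = E°cat − E°an = −0.28 − (−0.41) = +0.13 V; n = 2.
Balancing gives Co^2+(aq) + Cd(s) → Co(s) + Cd^2+(aq); hence Q = [Cd^2+(aq)] / [Co^2+(aq)] = 0.000529 (log Q = −3.277).
Applying E = E° − (RT ln10/nF)·log Q gives +0.13 − (0.0641/2)(−3.277) = +0.24 V.

+0.24 V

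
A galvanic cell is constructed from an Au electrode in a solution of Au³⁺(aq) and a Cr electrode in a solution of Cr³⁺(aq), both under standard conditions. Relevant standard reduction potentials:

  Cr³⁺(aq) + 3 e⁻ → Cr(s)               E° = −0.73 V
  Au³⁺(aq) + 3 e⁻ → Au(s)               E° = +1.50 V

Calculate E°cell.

The Au³⁺/Au couple has the higher E°, so Au ion is reduced (cathode) and Cr is oxidized (anode).
E°cell = E°(cathode) − E°(anode) = +1.50 − (−0.73) = +2.23 V.

+2.23 V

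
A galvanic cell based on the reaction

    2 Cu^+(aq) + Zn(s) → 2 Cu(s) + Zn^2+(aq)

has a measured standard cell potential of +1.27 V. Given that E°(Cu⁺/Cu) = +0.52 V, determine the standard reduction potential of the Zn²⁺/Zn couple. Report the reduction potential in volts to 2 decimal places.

In the reaction as written the Cu⁺/Cu couple is reduced (cathode) and Zn²⁺/Zn is oxidized (anode), so E°cell = E°(Cu⁺/Cu) − E°(Zn²⁺/Zn).
E°(Zn²⁺/Zn) = E°(cathode) − E°cell = +0.52 − (+1.27) = −0.75 V.

−0.75 V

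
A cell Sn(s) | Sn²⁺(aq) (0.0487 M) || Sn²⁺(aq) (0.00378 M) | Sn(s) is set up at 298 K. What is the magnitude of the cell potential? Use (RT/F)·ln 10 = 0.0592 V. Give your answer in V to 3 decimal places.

For a concentration cell E°cell = 0, since both electrodes use the same couple.
The compartment with the higher Sn²⁺(aq) concentration (0.0487 M) acts as the cathode; ions are reduced there and produced at the dilute (0.00378 M) anode.
With n = 2, Ecell = −(0.0592/2)·log([dilute]/[conc]) = −(0.0592/2)·log(0.00378/0.0487) = +0.033 V.

0.033 V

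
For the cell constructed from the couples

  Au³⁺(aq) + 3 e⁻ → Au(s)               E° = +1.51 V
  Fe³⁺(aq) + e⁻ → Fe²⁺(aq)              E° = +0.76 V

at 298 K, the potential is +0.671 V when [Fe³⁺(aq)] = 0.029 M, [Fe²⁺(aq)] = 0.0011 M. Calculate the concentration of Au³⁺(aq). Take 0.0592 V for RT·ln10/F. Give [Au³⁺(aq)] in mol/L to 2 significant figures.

1.8 M

The Au³⁺/Au couple has the larger reduction potential, so it is the cathode: E°cell = +1.51 − (+0.76) = +0.75 V and n = 3.
From the Nernst equation, log Q = n(E° − E)/0.0592 = 3·(+0.75 − (+0.671))/0.0592 = 4.003.
Balancing electrons gives Au³⁺(aq) + 3 Fe²⁺(aq) → Au(s) + 3 Fe³⁺(aq); thus Q = [Fe³⁺(aq)]^3 / ([Au³⁺(aq)]·[Fe²⁺(aq)]^3).
Isolating [Au³⁺(aq)] in Q = 10^{4.003} yields log [Au³⁺(aq)] = 0.260, i.e. 1.8 M.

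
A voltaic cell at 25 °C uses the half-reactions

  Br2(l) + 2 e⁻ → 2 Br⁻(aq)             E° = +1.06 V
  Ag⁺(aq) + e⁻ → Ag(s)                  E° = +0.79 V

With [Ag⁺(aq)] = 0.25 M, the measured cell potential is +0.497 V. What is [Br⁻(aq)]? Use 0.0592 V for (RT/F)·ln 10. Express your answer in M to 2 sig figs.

The Br₂/Br⁻ couple has the larger reduction potential, so it is the cathode: E°cell = +1.06 − (+0.79) = +0.27 V and n = 2.
Rearranging E = E° − (0.0592/n)·log Q gives log Q = 2(+0.27 − (+0.497))/0.0592 = −7.669.
For Br2(l) + 2 Ag(s) → 2 Br⁻(aq) + 2 Ag⁺(aq), the reaction quotient is Q = [Br⁻(aq)]^2·[Ag⁺(aq)]^2.
Solving for the unknown gives log [Br⁻(aq)] = −3.232, so [Br⁻(aq)] ≈ 0.00059 M.

0.00059 M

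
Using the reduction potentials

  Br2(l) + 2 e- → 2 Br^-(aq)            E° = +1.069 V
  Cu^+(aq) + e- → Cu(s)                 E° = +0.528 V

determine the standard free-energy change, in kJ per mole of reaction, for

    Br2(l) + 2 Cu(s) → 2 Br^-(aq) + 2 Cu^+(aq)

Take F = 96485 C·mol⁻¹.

−104 kJ/mol

In the reaction as written Br2(l) is reduced, so the Br₂/Br⁻ couple is the cathode and Cu⁺/Cu is the anode.
E°cell = +1.069 − (+0.528) = +0.541 V; balancing electrons gives n = 2.
ΔG° = −nFE°cell = −(2)(96485)(+0.541) J/mol = −104 kJ/mol.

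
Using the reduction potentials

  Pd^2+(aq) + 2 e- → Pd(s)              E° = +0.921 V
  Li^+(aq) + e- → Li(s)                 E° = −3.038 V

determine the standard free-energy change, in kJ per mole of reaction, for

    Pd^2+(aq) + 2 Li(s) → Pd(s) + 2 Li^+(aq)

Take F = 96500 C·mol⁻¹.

In the reaction as written Pd^2+(aq) is reduced, so the Pd²⁺/Pd couple is the cathode and Li⁺/Li is the anode.
E°cell = +0.921 − (−3.038) = +3.959 V; balancing electrons gives n = 2.
ΔG° = −nFE°cell = −(2)(96500)(+3.959) J/mol = −764 kJ/mol.

−764 kJ/mol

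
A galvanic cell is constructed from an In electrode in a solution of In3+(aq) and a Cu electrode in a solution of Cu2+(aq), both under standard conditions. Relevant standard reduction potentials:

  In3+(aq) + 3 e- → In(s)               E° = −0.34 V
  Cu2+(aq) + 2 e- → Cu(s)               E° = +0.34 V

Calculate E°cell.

+0.68 V

Of the two couples in this cell, the one with the more positive reduction potential is reduced at the cathode: here that is Cu²⁺/Cu (+0.34 V); In³⁺/In (−0.34 V) is the anode.
E°cell = E°(cathode) − E°(anode) = +0.34 − (−0.34) = +0.68 V.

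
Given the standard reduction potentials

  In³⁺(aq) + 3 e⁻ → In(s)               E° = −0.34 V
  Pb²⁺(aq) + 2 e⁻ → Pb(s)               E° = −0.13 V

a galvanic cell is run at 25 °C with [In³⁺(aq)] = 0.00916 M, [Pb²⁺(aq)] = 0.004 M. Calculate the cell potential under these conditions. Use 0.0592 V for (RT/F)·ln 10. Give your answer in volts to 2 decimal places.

The Pb²⁺/Pb couple has the more positive E°, so it is the cathode; In³⁺/In is the anode.
E°cell = −0.13 − (−0.34) = +0.21 V, with n = 6 electrons transferred.
Balancing gives 3 Pb²⁺(aq) + 2 In(s) → 3 Pb(s) + 2 In³⁺(aq); hence Q = [In³⁺(aq)]^2 / [Pb²⁺(aq)]^3 = 1.31×10^3 (log Q = 3.118).
Applying E = E° − (RT ln10/nF)·log Q gives +0.21 − (0.0592/6)(3.118) = +0.18 V.

+0.18 V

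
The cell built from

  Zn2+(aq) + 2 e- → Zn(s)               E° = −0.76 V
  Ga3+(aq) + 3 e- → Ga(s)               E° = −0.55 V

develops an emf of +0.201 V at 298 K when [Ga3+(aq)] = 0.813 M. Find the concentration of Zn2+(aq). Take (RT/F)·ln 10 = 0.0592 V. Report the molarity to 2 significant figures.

1.8 M

Ga³⁺/Ga is the cathode (higher E°); E°cell = −0.55 − (−0.76) = +0.21 V with n = 6.
Rearranging E = E° − (0.0592/n)·log Q gives log Q = 6(+0.21 − (+0.201))/0.0592 = 0.912.
For 2 Ga3+(aq) + 3 Zn(s) → 2 Ga(s) + 3 Zn2+(aq), the reaction quotient is Q = [Zn2+(aq)]^3 / [Ga3+(aq)]^2.
Substituting the known concentrations and solving, log [Zn2+(aq)] = 0.244 and [Zn2+(aq)] = 1.8 M.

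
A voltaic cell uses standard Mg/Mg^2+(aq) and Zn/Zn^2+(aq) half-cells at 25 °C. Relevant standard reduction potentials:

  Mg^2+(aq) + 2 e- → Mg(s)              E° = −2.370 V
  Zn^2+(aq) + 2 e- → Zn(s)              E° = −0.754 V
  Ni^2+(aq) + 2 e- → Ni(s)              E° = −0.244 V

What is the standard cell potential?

The Zn²⁺/Zn couple has the higher E°, so Zn ion is reduced (cathode) and Mg is oxidized (anode).
E°cell = E°(cathode) − E°(anode) = −0.754 − (−2.370) = +1.616 V.

+1.616 V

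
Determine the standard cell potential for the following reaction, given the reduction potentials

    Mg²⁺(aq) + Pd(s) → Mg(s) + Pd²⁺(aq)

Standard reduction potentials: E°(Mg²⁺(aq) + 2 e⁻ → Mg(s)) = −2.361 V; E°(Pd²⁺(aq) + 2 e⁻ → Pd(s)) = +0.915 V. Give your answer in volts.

−3.276 V

In the reaction as written, Mg²⁺(aq) is reduced (cathode) and Pd²⁺(aq) is produced by oxidation at the anode.
E°cell = E°(cathode) − E°(anode) = −2.361 − (+0.915) = −3.276 V.
The negative E°cell means the reaction is non-spontaneous in the direction written.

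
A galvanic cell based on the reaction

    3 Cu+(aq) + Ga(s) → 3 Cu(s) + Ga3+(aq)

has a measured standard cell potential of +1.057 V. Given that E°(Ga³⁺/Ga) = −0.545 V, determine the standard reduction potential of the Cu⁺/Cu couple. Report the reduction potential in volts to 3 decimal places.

+0.512 V

In the reaction as written the Cu⁺/Cu couple is reduced (cathode) and Ga³⁺/Ga is oxidized (anode), so E°cell = E°(Cu⁺/Cu) − E°(Ga³⁺/Ga).
E°(Cu⁺/Cu) = E°cell + E°(anode) = +1.057 + (−0.545) = +0.512 V.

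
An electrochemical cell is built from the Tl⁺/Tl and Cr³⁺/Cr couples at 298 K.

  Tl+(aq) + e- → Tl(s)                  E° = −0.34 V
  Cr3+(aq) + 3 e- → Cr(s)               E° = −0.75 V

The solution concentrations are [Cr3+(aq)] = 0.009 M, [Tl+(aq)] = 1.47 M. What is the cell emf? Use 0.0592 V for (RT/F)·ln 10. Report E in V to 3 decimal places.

The Tl⁺/Tl couple has the more positive E°, so it is the cathode; Cr³⁺/Cr is the anode.
E°cell = E°cat − E°an = −0.34 − (−0.75) = +0.41 V; n = 3.
Balancing gives 3 Tl+(aq) + Cr(s) → 3 Tl(s) + Cr3+(aq); hence Q = [Cr3+(aq)] / [Tl+(aq)]^3 = 0.00283 (log Q = −2.548).
Applying E = E° − (RT ln10/nF)·log Q gives +0.41 − (0.0592/3)(−2.548) = +0.460 V.

+0.460 V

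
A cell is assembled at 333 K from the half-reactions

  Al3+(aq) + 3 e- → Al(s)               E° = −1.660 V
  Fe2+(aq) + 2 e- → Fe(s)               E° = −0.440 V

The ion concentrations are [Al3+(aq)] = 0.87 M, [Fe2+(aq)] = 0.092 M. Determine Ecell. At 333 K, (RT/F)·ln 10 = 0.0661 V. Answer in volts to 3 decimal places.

Fe²⁺/Fe is reduced (cathode, E° = −0.440 V) and Al³⁺/Al is oxidized (anode).
The standard potential is −0.440 − (−1.660) = +1.220 V and the balanced reaction transfers n = 6 electrons.
The balanced reaction is 3 Fe2+(aq) + 2 Al(s) → 3 Fe(s) + 2 Al3+(aq), so Q = [Al3+(aq)]^2 / [Fe2+(aq)]^3 = 972 and log Q = 2.988.
By the Nernst equation, E = +1.220 − (0.0661/6)·(2.988) = +1.187 V.

+1.187 V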